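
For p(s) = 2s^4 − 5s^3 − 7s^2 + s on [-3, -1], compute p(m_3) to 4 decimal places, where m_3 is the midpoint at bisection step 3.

p(-2) = 42 > 0, so the root lies in [-2, -1]
p(-1.5) = 9.75 > 0, so the root lies in [-1.5, -1]
p(-1.25) = 2.460938 > 0, so the root lies in [-1.25, -1]

2.4609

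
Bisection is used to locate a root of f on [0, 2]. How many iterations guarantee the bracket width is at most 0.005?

9

Width after n steps is 2/2^n. Need 2^n ≥ 2/0.005 = 400.
2^8 = 256 < 400 ≤ 2^9 = 512, so n = 9.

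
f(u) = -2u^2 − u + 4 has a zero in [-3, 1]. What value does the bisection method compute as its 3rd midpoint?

f(-1) = 3 > 0, so the root lies in [-3, -1]
f(-2) = -2 < 0, so the root lies in [-2, -1]
f(-1.5) = 1 > 0, so the root lies in [-2, -1.5]

-1.5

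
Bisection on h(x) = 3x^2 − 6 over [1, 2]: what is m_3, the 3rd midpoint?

1.375

midpoint 1.5: h = 0.75 > 0 → [1, 1.5]
midpoint 1.25: h = -1.3125 < 0 → [1.25, 1.5]
midpoint 1.375: h = -0.328125 < 0 → [1.375, 1.5]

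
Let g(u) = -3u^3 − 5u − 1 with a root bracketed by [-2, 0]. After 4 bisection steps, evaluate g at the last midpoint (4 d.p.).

g(-1) = 7 > 0, so the root lies in [-1, 0]
g(-0.5) = 1.875 > 0, so the root lies in [-0.5, 0]
g(-0.25) = 0.296875 > 0, so the root lies in [-0.25, 0]
g(-0.125) = -0.3691 < 0, so the root lies in [-0.25, -0.125]

-0.3691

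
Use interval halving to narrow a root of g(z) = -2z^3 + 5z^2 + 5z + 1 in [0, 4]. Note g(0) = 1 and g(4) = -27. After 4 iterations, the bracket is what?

z = 2 gives g = 15, positive; keep [2, 4]
z = 3 gives g = 7, positive; keep [3, 4]
z = 3.5 gives g = -6, negative; keep [3, 3.5]
z = 3.25 gives g = 1.4062, positive; keep [3.25, 3.5]

[3.25, 3.5]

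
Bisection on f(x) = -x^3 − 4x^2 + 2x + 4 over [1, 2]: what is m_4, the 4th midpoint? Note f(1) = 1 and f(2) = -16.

f(1.5) = -5.375 < 0, so the root lies in [1, 1.5]
f(1.25) = -1.703125 < 0, so the root lies in [1, 1.25]
f(1.125) = -0.236328 < 0, so the root lies in [1, 1.125]
f(1.0625) = 0.4099 > 0, so the root lies in [1.0625, 1.125]

1.0625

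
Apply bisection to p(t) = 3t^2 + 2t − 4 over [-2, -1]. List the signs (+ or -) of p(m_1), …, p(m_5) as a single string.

-+++-

midpoint -1.5: p = -0.25 < 0 → [-2, -1.5]
midpoint -1.75: p = 1.6875 > 0 → [-1.75, -1.5]
midpoint -1.625: p = 0.671875 > 0 → [-1.625, -1.5]
midpoint -1.5625: p = 0.1992 > 0 → [-1.5625, -1.5]
midpoint -1.53125: p = -0.0283 < 0 → [-1.5625, -1.53125]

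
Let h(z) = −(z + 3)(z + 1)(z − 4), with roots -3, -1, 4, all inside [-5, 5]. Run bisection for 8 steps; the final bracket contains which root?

m = 0, h(m) = 12 (+); new bracket [0, 5]
m = 2.5, h(m) = 28.875 (+); new bracket [2.5, 5]
m = 3.75, h(m) = 8.015625 (+); new bracket [3.75, 5]
m = 4.375, h(m) = -14.8652 (−); new bracket [3.75, 4.375]
m = 4.0625, h(m) = -2.2346 (−); new bracket [3.75, 4.0625]
m = 3.90625, h(m) = 3.1766 (+); new bracket [3.90625, 4.0625]
m = 3.984375, h(m) = 0.5439 (+); new bracket [3.984375, 4.0625]
m = 4.0234375, h(m) = -0.8269 (−); new bracket [3.984375, 4.0234375]

4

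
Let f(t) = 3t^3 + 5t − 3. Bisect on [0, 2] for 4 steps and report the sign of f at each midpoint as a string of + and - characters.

f(1) = 5 > 0, so the root lies in [0, 1]
f(0.5) = -0.125 < 0, so the root lies in [0.5, 1]
f(0.75) = 2.015625 > 0, so the root lies in [0.5, 0.75]
f(0.625) = 0.8574 > 0, so the root lies in [0.5, 0.625]

+-++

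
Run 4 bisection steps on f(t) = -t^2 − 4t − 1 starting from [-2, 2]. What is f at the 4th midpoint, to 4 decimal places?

m = 0, f(m) = -1 (−); new bracket [-2, 0]
m = -1, f(m) = 2 (+); new bracket [-1, 0]
m = -0.5, f(m) = 0.75 (+); new bracket [-0.5, 0]
m = -0.25, f(m) = -0.0625 (−); new bracket [-0.5, -0.25]

-0.0625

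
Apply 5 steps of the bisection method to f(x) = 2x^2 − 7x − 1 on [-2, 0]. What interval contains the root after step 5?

f(-1) = 8 > 0, so the root lies in [-1, 0]
f(-0.5) = 3 > 0, so the root lies in [-0.5, 0]
f(-0.25) = 0.875 > 0, so the root lies in [-0.25, 0]
f(-0.125) = -0.0938 < 0, so the root lies in [-0.25, -0.125]
f(-0.1875) = 0.3828 > 0, so the root lies in [-0.1875, -0.125]

[-0.1875, -0.125]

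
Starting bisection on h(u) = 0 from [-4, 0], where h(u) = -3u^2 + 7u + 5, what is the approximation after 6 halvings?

-0.5625

u = -2 gives h = -21, negative; keep [-2, 0]
u = -1 gives h = -5, negative; keep [-1, 0]
u = -0.5 gives h = 0.75, positive; keep [-1, -0.5]
u = -0.75 gives h = -1.9375, negative; keep [-0.75, -0.5]
u = -0.625 gives h = -0.5469, negative; keep [-0.625, -0.5]
u = -0.5625 gives h = 0.1133, positive; keep [-0.625, -0.5625]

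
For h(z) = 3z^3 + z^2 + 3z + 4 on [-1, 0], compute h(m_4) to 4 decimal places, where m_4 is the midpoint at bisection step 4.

midpoint -0.5: h = 2.375 > 0 → [-1, -0.5]
midpoint -0.75: h = 1.046875 > 0 → [-1, -0.75]
midpoint -0.875: h = 0.130859 > 0 → [-1, -0.875]
midpoint -0.9375: h = -0.4055 < 0 → [-0.9375, -0.875]

-0.4055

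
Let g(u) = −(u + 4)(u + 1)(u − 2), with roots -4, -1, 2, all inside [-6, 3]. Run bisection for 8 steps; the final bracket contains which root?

-4

m = -1.5, g(m) = -4.375 (−); new bracket [-6, -1.5]
m = -3.75, g(m) = -3.953125 (−); new bracket [-6, -3.75]
m = -4.875, g(m) = 23.310547 (+); new bracket [-4.875, -3.75]
m = -4.3125, g(m) = 6.5344 (+); new bracket [-4.3125, -3.75]
m = -4.03125, g(m) = 0.5713 (+); new bracket [-4.03125, -3.75]
m = -3.890625, g(m) = -1.8624 (−); new bracket [-4.03125, -3.890625]
m = -3.9609375, g(m) = -0.6895 (−); new bracket [-4.03125, -3.9609375]
m = -3.99609375, g(m) = -0.0702 (−); new bracket [-4.03125, -3.99609375]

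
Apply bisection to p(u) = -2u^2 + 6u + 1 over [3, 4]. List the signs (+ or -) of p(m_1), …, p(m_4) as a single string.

midpoint 3.5: p = -2.5 < 0 → [3, 3.5]
midpoint 3.25: p = -0.625 < 0 → [3, 3.25]
midpoint 3.125: p = 0.21875 > 0 → [3.125, 3.25]
midpoint 3.1875: p = -0.1953 < 0 → [3.125, 3.1875]

--+-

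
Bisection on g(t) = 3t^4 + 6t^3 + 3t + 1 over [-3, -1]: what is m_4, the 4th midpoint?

t = -2 gives g = -5, negative; keep [-3, -2]
t = -2.5 gives g = 16.9375, positive; keep [-2.5, -2]
t = -2.25 gives g = 2.792969, positive; keep [-2.25, -2]
t = -2.125 gives g = -1.7766, negative; keep [-2.25, -2.125]

-2.125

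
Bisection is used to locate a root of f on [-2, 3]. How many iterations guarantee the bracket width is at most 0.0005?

14

Width after n steps is 5/2^n. Need 2^n ≥ 5/0.0005 = 10000.
2^13 = 8192 < 10000 ≤ 2^14 = 16384, so n = 14.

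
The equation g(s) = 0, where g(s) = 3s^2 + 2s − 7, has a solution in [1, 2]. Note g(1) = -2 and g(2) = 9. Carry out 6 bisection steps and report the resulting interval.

m = 1.5, g(m) = 2.75 (+); new bracket [1, 1.5]
m = 1.25, g(m) = 0.1875 (+); new bracket [1, 1.25]
m = 1.125, g(m) = -0.953125 (−); new bracket [1.125, 1.25]
m = 1.1875, g(m) = -0.3945 (−); new bracket [1.1875, 1.25]
m = 1.21875, g(m) = -0.1064 (−); new bracket [1.21875, 1.25]
m = 1.234375, g(m) = 0.0398 (+); new bracket [1.21875, 1.234375]

[1.21875, 1.234375]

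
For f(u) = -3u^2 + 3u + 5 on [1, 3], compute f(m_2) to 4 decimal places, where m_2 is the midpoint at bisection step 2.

2.7500

midpoint 2: f = -1 < 0 → [1, 2]
midpoint 1.5: f = 2.75 > 0 → [1.5, 2]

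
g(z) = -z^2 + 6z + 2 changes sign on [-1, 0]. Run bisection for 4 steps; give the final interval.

[-0.375, -0.3125]

m = -0.5, g(m) = -1.25 (−); new bracket [-0.5, 0]
m = -0.25, g(m) = 0.4375 (+); new bracket [-0.5, -0.25]
m = -0.375, g(m) = -0.390625 (−); new bracket [-0.375, -0.25]
m = -0.3125, g(m) = 0.0273 (+); new bracket [-0.375, -0.3125]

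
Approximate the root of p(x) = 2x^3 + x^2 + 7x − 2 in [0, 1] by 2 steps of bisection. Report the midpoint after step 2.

midpoint 0.5: p = 2 > 0 → [0, 0.5]
midpoint 0.25: p = -0.15625 < 0 → [0.25, 0.5]

0.25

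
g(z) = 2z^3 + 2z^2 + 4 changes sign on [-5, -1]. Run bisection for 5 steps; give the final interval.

midpoint -3: g = -32 < 0 → [-3, -1]
midpoint -2: g = -4 < 0 → [-2, -1]
midpoint -1.5: g = 1.75 > 0 → [-2, -1.5]
midpoint -1.75: g = -0.5938 < 0 → [-1.75, -1.5]
midpoint -1.625: g = 0.6992 > 0 → [-1.75, -1.625]

[-1.75, -1.625]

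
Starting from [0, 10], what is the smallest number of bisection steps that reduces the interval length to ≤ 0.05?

8

Width after n steps is 10/2^n. Need 2^n ≥ 10/0.05 = 200.
2^7 = 128 < 200 ≤ 2^8 = 256, so n = 8.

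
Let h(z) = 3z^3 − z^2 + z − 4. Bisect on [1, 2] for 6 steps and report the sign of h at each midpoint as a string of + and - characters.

+++---

m = 1.5, h(m) = 5.375 (+); new bracket [1, 1.5]
m = 1.25, h(m) = 1.546875 (+); new bracket [1, 1.25]
m = 1.125, h(m) = 0.130859 (+); new bracket [1, 1.125]
m = 1.0625, h(m) = -0.468 (−); new bracket [1.0625, 1.125]
m = 1.09375, h(m) = -0.1772 (−); new bracket [1.09375, 1.125]
m = 1.109375, h(m) = -0.0254 (−); new bracket [1.109375, 1.125]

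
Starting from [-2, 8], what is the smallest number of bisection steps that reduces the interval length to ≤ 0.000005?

Width after n steps is 10/2^n. Need 2^n ≥ 10/0.000005 = 2000000.
2^20 = 1048576 < 2000000 ≤ 2^21 = 2097152, so n = 21.

21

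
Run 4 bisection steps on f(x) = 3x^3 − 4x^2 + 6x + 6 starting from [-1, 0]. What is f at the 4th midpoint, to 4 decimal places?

0.8254

x = -0.5 gives f = 1.625, positive; keep [-1, -0.5]
x = -0.75 gives f = -2.015625, negative; keep [-0.75, -0.5]
x = -0.625 gives f = -0.044922, negative; keep [-0.625, -0.5]
x = -0.5625 gives f = 0.8254, positive; keep [-0.625, -0.5625]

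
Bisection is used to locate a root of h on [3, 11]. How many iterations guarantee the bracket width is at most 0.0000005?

Width after n steps is 8/2^n. Need 2^n ≥ 8/0.0000005 = 16000000.
2^23 = 8388608 < 16000000 ≤ 2^24 = 16777216, so n = 24.

24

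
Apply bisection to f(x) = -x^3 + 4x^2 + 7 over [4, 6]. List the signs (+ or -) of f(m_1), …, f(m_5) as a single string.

midpoint 5: f = -18 < 0 → [4, 5]
midpoint 4.5: f = -3.125 < 0 → [4, 4.5]
midpoint 4.25: f = 2.484375 > 0 → [4.25, 4.5]
midpoint 4.375: f = -0.1777 < 0 → [4.25, 4.375]
midpoint 4.3125: f = 1.1882 > 0 → [4.3125, 4.375]

--+-+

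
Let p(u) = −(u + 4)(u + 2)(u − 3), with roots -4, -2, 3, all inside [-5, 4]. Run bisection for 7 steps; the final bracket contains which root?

3

p(-0.5) = 18.375 > 0, so the root lies in [-0.5, 4]
p(1.75) = 26.953125 > 0, so the root lies in [1.75, 4]
p(2.875) = 4.189453 > 0, so the root lies in [2.875, 4]
p(3.4375) = -17.6931 < 0, so the root lies in [2.875, 3.4375]
p(3.15625) = -5.7655 < 0, so the root lies in [2.875, 3.15625]
p(3.015625) = -0.5498 < 0, so the root lies in [2.875, 3.015625]
p(2.9453125) = 1.8783 > 0, so the root lies in [2.9453125, 3.015625]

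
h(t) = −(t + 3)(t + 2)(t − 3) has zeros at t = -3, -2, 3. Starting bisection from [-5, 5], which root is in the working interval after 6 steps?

3

t = 0 gives h = 18, positive; keep [0, 5]
t = 2.5 gives h = 12.375, positive; keep [2.5, 5]
t = 3.75 gives h = -29.109375, negative; keep [2.5, 3.75]
t = 3.125 gives h = -3.9238, negative; keep [2.5, 3.125]
t = 2.8125 gives h = 5.2449, positive; keep [2.8125, 3.125]
t = 2.96875 gives h = 0.9268, positive; keep [2.96875, 3.125]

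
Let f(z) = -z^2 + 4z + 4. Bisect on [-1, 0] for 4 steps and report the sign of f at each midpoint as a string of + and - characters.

f(-0.5) = 1.75 > 0, so the root lies in [-1, -0.5]
f(-0.75) = 0.4375 > 0, so the root lies in [-1, -0.75]
f(-0.875) = -0.265625 < 0, so the root lies in [-0.875, -0.75]
f(-0.8125) = 0.0898 > 0, so the root lies in [-0.875, -0.8125]

++-+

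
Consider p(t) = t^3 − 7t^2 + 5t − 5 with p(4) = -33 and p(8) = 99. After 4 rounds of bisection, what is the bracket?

p(6) = -11 < 0, so the root lies in [6, 8]
p(7) = 30 > 0, so the root lies in [6, 7]
p(6.5) = 6.375 > 0, so the root lies in [6, 6.5]
p(6.25) = -3.0469 < 0, so the root lies in [6.25, 6.5]

[6.25, 6.5]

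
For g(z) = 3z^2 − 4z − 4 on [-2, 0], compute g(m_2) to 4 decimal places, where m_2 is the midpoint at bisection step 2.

z = -1 gives g = 3, positive; keep [-1, 0]
z = -0.5 gives g = -1.25, negative; keep [-1, -0.5]

-1.2500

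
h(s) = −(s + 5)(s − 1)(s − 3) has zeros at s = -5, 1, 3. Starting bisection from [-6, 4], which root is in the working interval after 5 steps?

midpoint -1: h = -32 < 0 → [-6, -1]
midpoint -3.5: h = -43.875 < 0 → [-6, -3.5]
midpoint -4.75: h = -11.140625 < 0 → [-6, -4.75]
midpoint -5.375: h = 20.0215 > 0 → [-5.375, -4.75]
midpoint -5.0625: h = 3.0549 > 0 → [-5.0625, -4.75]

-5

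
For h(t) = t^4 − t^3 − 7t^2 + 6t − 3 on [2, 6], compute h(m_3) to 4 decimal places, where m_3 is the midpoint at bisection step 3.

midpoint 4: h = 101 > 0 → [2, 4]
midpoint 3: h = 6 > 0 → [2, 3]
midpoint 2.5: h = -8.3125 < 0 → [2.5, 3]

-8.3125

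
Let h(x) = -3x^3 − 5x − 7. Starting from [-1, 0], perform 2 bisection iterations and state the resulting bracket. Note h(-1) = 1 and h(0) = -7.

m = -0.5, h(m) = -4.125 (−); new bracket [-1, -0.5]
m = -0.75, h(m) = -1.984375 (−); new bracket [-1, -0.75]

[-1, -0.75]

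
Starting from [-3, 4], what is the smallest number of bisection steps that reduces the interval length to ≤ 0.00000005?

Width after n steps is 7/2^n. Need 2^n ≥ 7/0.00000005 = 140000000.
2^27 = 134217728 < 140000000 ≤ 2^28 = 268435456, so n = 28.

28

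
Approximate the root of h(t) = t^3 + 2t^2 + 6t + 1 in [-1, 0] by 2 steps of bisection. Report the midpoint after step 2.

-0.25

h(-0.5) = -1.625 < 0, so the root lies in [-0.5, 0]
h(-0.25) = -0.390625 < 0, so the root lies in [-0.25, 0]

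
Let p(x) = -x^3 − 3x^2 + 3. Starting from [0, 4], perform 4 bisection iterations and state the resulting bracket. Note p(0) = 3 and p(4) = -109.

x = 2 gives p = -17, negative; keep [0, 2]
x = 1 gives p = -1, negative; keep [0, 1]
x = 0.5 gives p = 2.125, positive; keep [0.5, 1]
x = 0.75 gives p = 0.8906, positive; keep [0.75, 1]

[0.75, 1]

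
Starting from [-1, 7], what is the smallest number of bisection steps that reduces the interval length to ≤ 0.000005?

Width after n steps is 8/2^n. Need 2^n ≥ 8/0.000005 = 1600000.
2^20 = 1048576 < 1600000 ≤ 2^21 = 2097152, so n = 21.

21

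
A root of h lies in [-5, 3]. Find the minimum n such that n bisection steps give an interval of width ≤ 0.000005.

21

Width after n steps is 8/2^n. Need 2^n ≥ 8/0.000005 = 1600000.
2^20 = 1048576 < 1600000 ≤ 2^21 = 2097152, so n = 21.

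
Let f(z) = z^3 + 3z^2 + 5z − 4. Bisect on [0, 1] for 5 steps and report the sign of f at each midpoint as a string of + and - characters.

f(0.5) = -0.625 < 0, so the root lies in [0.5, 1]
f(0.75) = 1.859375 > 0, so the root lies in [0.5, 0.75]
f(0.625) = 0.541016 > 0, so the root lies in [0.5, 0.625]
f(0.5625) = -0.0603 < 0, so the root lies in [0.5625, 0.625]
f(0.59375) = 0.2357 > 0, so the root lies in [0.5625, 0.59375]

-++-+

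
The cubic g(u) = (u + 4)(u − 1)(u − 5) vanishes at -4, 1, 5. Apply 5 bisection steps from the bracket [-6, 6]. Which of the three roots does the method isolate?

-4

midpoint 0: g = 20 > 0 → [-6, 0]
midpoint -3: g = 32 > 0 → [-6, -3]
midpoint -4.5: g = -26.125 < 0 → [-4.5, -3]
midpoint -3.75: g = 10.3906 > 0 → [-4.5, -3.75]
midpoint -4.125: g = -5.8457 < 0 → [-4.125, -3.75]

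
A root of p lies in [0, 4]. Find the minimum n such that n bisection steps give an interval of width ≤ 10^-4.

16

Width after n steps is 4/2^n. Need 2^n ≥ 4/10^-4 = 40000.
2^15 = 32768 < 40000 ≤ 2^16 = 65536, so n = 16.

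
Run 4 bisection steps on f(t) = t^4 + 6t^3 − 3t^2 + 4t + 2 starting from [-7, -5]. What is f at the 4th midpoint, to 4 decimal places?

midpoint -6: f = -130 < 0 → [-7, -6]
midpoint -6.5: f = -13.4375 < 0 → [-7, -6.5]
midpoint -6.75: f = 68.972656 > 0 → [-6.75, -6.5]
midpoint -6.625: f = 25.5627 > 0 → [-6.625, -6.5]

25.5627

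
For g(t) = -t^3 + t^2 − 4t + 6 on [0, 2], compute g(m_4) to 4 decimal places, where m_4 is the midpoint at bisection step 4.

-0.2090

m = 1, g(m) = 2 (+); new bracket [1, 2]
m = 1.5, g(m) = -1.125 (−); new bracket [1, 1.5]
m = 1.25, g(m) = 0.609375 (+); new bracket [1.25, 1.5]
m = 1.375, g(m) = -0.209 (−); new bracket [1.25, 1.375]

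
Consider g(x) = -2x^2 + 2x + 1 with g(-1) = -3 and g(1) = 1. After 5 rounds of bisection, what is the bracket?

[-0.375, -0.3125]

x = 0 gives g = 1, positive; keep [-1, 0]
x = -0.5 gives g = -0.5, negative; keep [-0.5, 0]
x = -0.25 gives g = 0.375, positive; keep [-0.5, -0.25]
x = -0.375 gives g = -0.0312, negative; keep [-0.375, -0.25]
x = -0.3125 gives g = 0.1797, positive; keep [-0.375, -0.3125]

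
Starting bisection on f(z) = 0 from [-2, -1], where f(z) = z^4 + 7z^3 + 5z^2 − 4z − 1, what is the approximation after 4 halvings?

f(-1.5) = -2.3125 < 0, so the root lies in [-1.5, -1]
f(-1.25) = 0.582031 > 0, so the root lies in [-1.5, -1.25]
f(-1.375) = -0.669678 < 0, so the root lies in [-1.375, -1.25]
f(-1.3125) = 0.0039 > 0, so the root lies in [-1.375, -1.3125]

-1.3125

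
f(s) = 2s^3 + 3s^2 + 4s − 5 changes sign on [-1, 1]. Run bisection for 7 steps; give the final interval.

[0.703125, 0.71875]

m = 0, f(m) = -5 (−); new bracket [0, 1]
m = 0.5, f(m) = -2 (−); new bracket [0.5, 1]
m = 0.75, f(m) = 0.53125 (+); new bracket [0.5, 0.75]
m = 0.625, f(m) = -0.8398 (−); new bracket [0.625, 0.75]
m = 0.6875, f(m) = -0.1821 (−); new bracket [0.6875, 0.75]
m = 0.71875, f(m) = 0.1674 (+); new bracket [0.6875, 0.71875]
m = 0.703125, f(m) = -0.0091 (−); new bracket [0.703125, 0.71875]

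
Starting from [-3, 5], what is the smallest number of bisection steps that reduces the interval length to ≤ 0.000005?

Width after n steps is 8/2^n. Need 2^n ≥ 8/0.000005 = 1600000.
2^20 = 1048576 < 1600000 ≤ 2^21 = 2097152, so n = 21.

21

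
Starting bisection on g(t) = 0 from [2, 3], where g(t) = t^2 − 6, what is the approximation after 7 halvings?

midpoint 2.5: g = 0.25 > 0 → [2, 2.5]
midpoint 2.25: g = -0.9375 < 0 → [2.25, 2.5]
midpoint 2.375: g = -0.359375 < 0 → [2.375, 2.5]
midpoint 2.4375: g = -0.0586 < 0 → [2.4375, 2.5]
midpoint 2.46875: g = 0.0947 > 0 → [2.4375, 2.46875]
midpoint 2.453125: g = 0.0178 > 0 → [2.4375, 2.453125]
midpoint 2.4453125: g = -0.0204 < 0 → [2.4453125, 2.453125]

2.4453125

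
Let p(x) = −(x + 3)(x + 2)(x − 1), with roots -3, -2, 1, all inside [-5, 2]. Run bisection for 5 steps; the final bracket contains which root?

x = -1.5 gives p = 1.875, positive; keep [-1.5, 2]
x = 0.25 gives p = 5.484375, positive; keep [0.25, 2]
x = 1.125 gives p = -1.611328, negative; keep [0.25, 1.125]
x = 0.6875 gives p = 3.0969, positive; keep [0.6875, 1.125]
x = 0.90625 gives p = 1.0643, positive; keep [0.90625, 1.125]

1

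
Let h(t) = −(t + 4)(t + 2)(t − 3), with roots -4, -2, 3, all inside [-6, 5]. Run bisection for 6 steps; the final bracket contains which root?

m = -0.5, h(m) = 18.375 (+); new bracket [-0.5, 5]
m = 2.25, h(m) = 19.921875 (+); new bracket [2.25, 5]
m = 3.625, h(m) = -26.806641 (−); new bracket [2.25, 3.625]
m = 2.9375, h(m) = 2.1409 (+); new bracket [2.9375, 3.625]
m = 3.28125, h(m) = -10.8152 (−); new bracket [2.9375, 3.28125]
m = 3.109375, h(m) = -3.973 (−); new bracket [2.9375, 3.109375]

3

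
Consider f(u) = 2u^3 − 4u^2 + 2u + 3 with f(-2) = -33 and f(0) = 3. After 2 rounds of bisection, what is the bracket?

f(-1) = -5 < 0, so the root lies in [-1, 0]
f(-0.5) = 0.75 > 0, so the root lies in [-1, -0.5]

[-1, -0.5]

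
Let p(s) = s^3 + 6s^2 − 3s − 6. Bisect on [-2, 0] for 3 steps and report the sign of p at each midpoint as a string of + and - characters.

m = -1, p(m) = 2 (+); new bracket [-1, 0]
m = -0.5, p(m) = -3.125 (−); new bracket [-1, -0.5]
m = -0.75, p(m) = -0.796875 (−); new bracket [-1, -0.75]

+--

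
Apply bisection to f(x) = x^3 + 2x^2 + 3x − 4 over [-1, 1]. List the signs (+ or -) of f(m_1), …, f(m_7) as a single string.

---+++-

midpoint 0: f = -4 < 0 → [0, 1]
midpoint 0.5: f = -1.875 < 0 → [0.5, 1]
midpoint 0.75: f = -0.203125 < 0 → [0.75, 1]
midpoint 0.875: f = 0.8262 > 0 → [0.75, 0.875]
midpoint 0.8125: f = 0.2942 > 0 → [0.75, 0.8125]
midpoint 0.78125: f = 0.0413 > 0 → [0.75, 0.78125]
midpoint 0.765625: f = -0.082 < 0 → [0.765625, 0.78125]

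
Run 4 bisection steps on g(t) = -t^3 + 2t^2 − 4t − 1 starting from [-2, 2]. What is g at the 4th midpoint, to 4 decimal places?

0.1406

m = 0, g(m) = -1 (−); new bracket [-2, 0]
m = -1, g(m) = 6 (+); new bracket [-1, 0]
m = -0.5, g(m) = 1.625 (+); new bracket [-0.5, 0]
m = -0.25, g(m) = 0.1406 (+); new bracket [-0.25, 0]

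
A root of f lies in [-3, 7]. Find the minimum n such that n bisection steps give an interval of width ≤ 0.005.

Width after n steps is 10/2^n. Need 2^n ≥ 10/0.005 = 2000.
2^10 = 1024 < 2000 ≤ 2^11 = 2048, so n = 11.

11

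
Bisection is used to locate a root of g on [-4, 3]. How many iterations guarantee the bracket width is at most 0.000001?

Width after n steps is 7/2^n. Need 2^n ≥ 7/0.000001 = 7000000.
2^22 = 4194304 < 7000000 ≤ 2^23 = 8388608, so n = 23.

23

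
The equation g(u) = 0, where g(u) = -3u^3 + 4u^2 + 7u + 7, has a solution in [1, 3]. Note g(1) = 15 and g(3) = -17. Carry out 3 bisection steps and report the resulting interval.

[2.5, 2.75]

midpoint 2: g = 13 > 0 → [2, 3]
midpoint 2.5: g = 2.625 > 0 → [2.5, 3]
midpoint 2.75: g = -5.890625 < 0 → [2.5, 2.75]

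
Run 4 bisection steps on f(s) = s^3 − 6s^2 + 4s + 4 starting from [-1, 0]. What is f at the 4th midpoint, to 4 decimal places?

midpoint -0.5: f = 0.375 > 0 → [-1, -0.5]
midpoint -0.75: f = -2.796875 < 0 → [-0.75, -0.5]
midpoint -0.625: f = -1.087891 < 0 → [-0.625, -0.5]
midpoint -0.5625: f = -0.3264 < 0 → [-0.5625, -0.5]

-0.3264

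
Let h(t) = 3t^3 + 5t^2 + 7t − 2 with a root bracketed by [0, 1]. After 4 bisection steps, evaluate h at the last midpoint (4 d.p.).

-0.4919

t = 0.5 gives h = 3.125, positive; keep [0, 0.5]
t = 0.25 gives h = 0.109375, positive; keep [0, 0.25]
t = 0.125 gives h = -1.041016, negative; keep [0.125, 0.25]
t = 0.1875 gives h = -0.4919, negative; keep [0.1875, 0.25]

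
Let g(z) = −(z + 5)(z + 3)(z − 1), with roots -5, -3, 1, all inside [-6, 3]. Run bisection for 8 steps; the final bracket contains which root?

1

g(-1.5) = 13.125 > 0, so the root lies in [-1.5, 3]
g(0.75) = 5.390625 > 0, so the root lies in [0.75, 3]
g(1.875) = -29.326172 < 0, so the root lies in [0.75, 1.875]
g(1.3125) = -8.5071 < 0, so the root lies in [0.75, 1.3125]
g(1.03125) = -0.7598 < 0, so the root lies in [0.75, 1.03125]
g(0.890625) = 2.5067 > 0, so the root lies in [0.890625, 1.03125]
g(0.9609375) = 0.9223 > 0, so the root lies in [0.9609375, 1.03125]
g(0.99609375) = 0.0936 > 0, so the root lies in [0.99609375, 1.03125]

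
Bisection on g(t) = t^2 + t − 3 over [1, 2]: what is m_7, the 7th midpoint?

midpoint 1.5: g = 0.75 > 0 → [1, 1.5]
midpoint 1.25: g = -0.1875 < 0 → [1.25, 1.5]
midpoint 1.375: g = 0.265625 > 0 → [1.25, 1.375]
midpoint 1.3125: g = 0.0352 > 0 → [1.25, 1.3125]
midpoint 1.28125: g = -0.0771 < 0 → [1.28125, 1.3125]
midpoint 1.296875: g = -0.0212 < 0 → [1.296875, 1.3125]
midpoint 1.3046875: g = 0.0069 > 0 → [1.296875, 1.3046875]

1.3046875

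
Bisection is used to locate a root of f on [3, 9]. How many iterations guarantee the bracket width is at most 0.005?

Width after n steps is 6/2^n. Need 2^n ≥ 6/0.005 = 1200.
2^10 = 1024 < 1200 ≤ 2^11 = 2048, so n = 11.

11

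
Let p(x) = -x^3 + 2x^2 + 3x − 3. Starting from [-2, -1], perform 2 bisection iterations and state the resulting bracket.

m = -1.5, p(m) = 0.375 (+); new bracket [-1.5, -1]
m = -1.25, p(m) = -1.671875 (−); new bracket [-1.5, -1.25]

[-1.5, -1.25]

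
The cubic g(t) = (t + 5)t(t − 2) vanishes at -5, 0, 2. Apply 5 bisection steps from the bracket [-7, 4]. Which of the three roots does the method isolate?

m = -1.5, g(m) = 18.375 (+); new bracket [-7, -1.5]
m = -4.25, g(m) = 19.921875 (+); new bracket [-7, -4.25]
m = -5.625, g(m) = -26.806641 (−); new bracket [-5.625, -4.25]
m = -4.9375, g(m) = 2.1409 (+); new bracket [-5.625, -4.9375]
m = -5.28125, g(m) = -10.8152 (−); new bracket [-5.28125, -4.9375]

-5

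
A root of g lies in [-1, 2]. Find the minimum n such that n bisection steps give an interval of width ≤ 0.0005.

13

Width after n steps is 3/2^n. Need 2^n ≥ 3/0.0005 = 6000.
2^12 = 4096 < 6000 ≤ 2^13 = 8192, so n = 13.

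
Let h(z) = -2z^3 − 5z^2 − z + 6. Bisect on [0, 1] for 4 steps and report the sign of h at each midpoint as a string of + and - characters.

midpoint 0.5: h = 4 > 0 → [0.5, 1]
midpoint 0.75: h = 1.59375 > 0 → [0.75, 1]
midpoint 0.875: h = -0.042969 < 0 → [0.75, 0.875]
midpoint 0.8125: h = 0.814 > 0 → [0.8125, 0.875]

++-+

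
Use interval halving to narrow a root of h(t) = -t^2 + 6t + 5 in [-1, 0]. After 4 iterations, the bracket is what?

midpoint -0.5: h = 1.75 > 0 → [-1, -0.5]
midpoint -0.75: h = -0.0625 < 0 → [-0.75, -0.5]
midpoint -0.625: h = 0.859375 > 0 → [-0.75, -0.625]
midpoint -0.6875: h = 0.4023 > 0 → [-0.75, -0.6875]

[-0.75, -0.6875]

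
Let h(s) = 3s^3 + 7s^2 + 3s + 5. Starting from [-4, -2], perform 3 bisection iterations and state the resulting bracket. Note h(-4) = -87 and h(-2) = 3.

h(-3) = -22 < 0, so the root lies in [-3, -2]
h(-2.5) = -5.625 < 0, so the root lies in [-2.5, -2]
h(-2.25) = -0.484375 < 0, so the root lies in [-2.25, -2]

[-2.25, -2]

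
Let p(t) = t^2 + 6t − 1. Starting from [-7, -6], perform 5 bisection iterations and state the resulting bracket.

midpoint -6.5: p = 2.25 > 0 → [-6.5, -6]
midpoint -6.25: p = 0.5625 > 0 → [-6.25, -6]
midpoint -6.125: p = -0.234375 < 0 → [-6.25, -6.125]
midpoint -6.1875: p = 0.1602 > 0 → [-6.1875, -6.125]
midpoint -6.15625: p = -0.0381 < 0 → [-6.1875, -6.15625]

[-6.1875, -6.15625]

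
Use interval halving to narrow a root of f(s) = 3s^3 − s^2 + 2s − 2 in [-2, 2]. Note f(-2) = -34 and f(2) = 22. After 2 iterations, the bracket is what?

[0, 1]

s = 0 gives f = -2, negative; keep [0, 2]
s = 1 gives f = 2, positive; keep [0, 1]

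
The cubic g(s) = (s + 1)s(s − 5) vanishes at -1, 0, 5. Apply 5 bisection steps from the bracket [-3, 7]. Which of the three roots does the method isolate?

m = 2, g(m) = -18 (−); new bracket [2, 7]
m = 4.5, g(m) = -12.375 (−); new bracket [4.5, 7]
m = 5.75, g(m) = 29.109375 (+); new bracket [4.5, 5.75]
m = 5.125, g(m) = 3.9238 (+); new bracket [4.5, 5.125]
m = 4.8125, g(m) = -5.2449 (−); new bracket [4.8125, 5.125]

5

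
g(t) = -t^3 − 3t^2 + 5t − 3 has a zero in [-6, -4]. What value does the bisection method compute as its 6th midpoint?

-4.34375

m = -5, g(m) = 22 (+); new bracket [-5, -4]
m = -4.5, g(m) = 4.875 (+); new bracket [-4.5, -4]
m = -4.25, g(m) = -1.671875 (−); new bracket [-4.5, -4.25]
m = -4.375, g(m) = 1.4434 (+); new bracket [-4.375, -4.25]
m = -4.3125, g(m) = -0.1531 (−); new bracket [-4.375, -4.3125]
m = -4.34375, g(m) = 0.6353 (+); new bracket [-4.34375, -4.3125]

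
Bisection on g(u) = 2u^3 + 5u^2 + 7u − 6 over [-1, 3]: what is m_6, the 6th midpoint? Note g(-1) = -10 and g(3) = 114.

0.5625

g(1) = 8 > 0, so the root lies in [-1, 1]
g(0) = -6 < 0, so the root lies in [0, 1]
g(0.5) = -1 < 0, so the root lies in [0.5, 1]
g(0.75) = 2.9062 > 0, so the root lies in [0.5, 0.75]
g(0.625) = 0.8164 > 0, so the root lies in [0.5, 0.625]
g(0.5625) = -0.1245 < 0, so the root lies in [0.5625, 0.625]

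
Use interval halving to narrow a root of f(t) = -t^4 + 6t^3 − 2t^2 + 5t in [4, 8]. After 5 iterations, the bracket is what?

m = 6, f(m) = -42 (−); new bracket [4, 6]
m = 5, f(m) = 100 (+); new bracket [5, 6]
m = 5.5, f(m) = 50.1875 (+); new bracket [5.5, 6]
m = 5.75, f(m) = 10.1523 (+); new bracket [5.75, 6]
m = 5.875, f(m) = -14.3088 (−); new bracket [5.75, 5.875]

[5.75, 5.875]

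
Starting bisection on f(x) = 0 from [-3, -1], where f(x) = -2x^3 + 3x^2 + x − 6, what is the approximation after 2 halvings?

-1.5

x = -2 gives f = 20, positive; keep [-2, -1]
x = -1.5 gives f = 6, positive; keep [-1.5, -1]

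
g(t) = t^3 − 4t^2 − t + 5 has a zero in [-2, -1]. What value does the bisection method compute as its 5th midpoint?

m = -1.5, g(m) = -5.875 (−); new bracket [-1.5, -1]
m = -1.25, g(m) = -1.953125 (−); new bracket [-1.25, -1]
m = -1.125, g(m) = -0.361328 (−); new bracket [-1.125, -1]
m = -1.0625, g(m) = 0.3474 (+); new bracket [-1.125, -1.0625]
m = -1.09375, g(m) = 0.0002 (+); new bracket [-1.125, -1.09375]

-1.09375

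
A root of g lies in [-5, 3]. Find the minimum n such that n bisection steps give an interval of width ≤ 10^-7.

Width after n steps is 8/2^n. Need 2^n ≥ 8/10^-7 = 80000000.
2^26 = 67108864 < 80000000 ≤ 2^27 = 134217728, so n = 27.

27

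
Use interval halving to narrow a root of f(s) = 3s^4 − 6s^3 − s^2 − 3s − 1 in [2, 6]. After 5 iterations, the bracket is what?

[2.25, 2.375]

midpoint 4: f = 355 > 0 → [2, 4]
midpoint 3: f = 62 > 0 → [2, 3]
midpoint 2.5: f = 8.6875 > 0 → [2, 2.5]
midpoint 2.25: f = -4.2695 < 0 → [2.25, 2.5]
midpoint 2.375: f = 1.3054 > 0 → [2.25, 2.375]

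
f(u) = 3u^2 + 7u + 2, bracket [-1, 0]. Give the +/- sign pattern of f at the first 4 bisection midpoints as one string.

-+-+

u = -0.5 gives f = -0.75, negative; keep [-0.5, 0]
u = -0.25 gives f = 0.4375, positive; keep [-0.5, -0.25]
u = -0.375 gives f = -0.203125, negative; keep [-0.375, -0.25]
u = -0.3125 gives f = 0.1055, positive; keep [-0.375, -0.3125]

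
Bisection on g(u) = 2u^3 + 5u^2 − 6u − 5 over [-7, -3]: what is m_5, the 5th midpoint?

-3.125

midpoint -5: g = -100 < 0 → [-5, -3]
midpoint -4: g = -29 < 0 → [-4, -3]
midpoint -3.5: g = -8.5 < 0 → [-3.5, -3]
midpoint -3.25: g = -1.3438 < 0 → [-3.25, -3]
midpoint -3.125: g = 1.543 > 0 → [-3.25, -3.125]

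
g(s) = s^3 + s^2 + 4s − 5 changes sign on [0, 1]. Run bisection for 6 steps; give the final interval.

m = 0.5, g(m) = -2.625 (−); new bracket [0.5, 1]
m = 0.75, g(m) = -1.015625 (−); new bracket [0.75, 1]
m = 0.875, g(m) = -0.064453 (−); new bracket [0.875, 1]
m = 0.9375, g(m) = 0.4529 (+); new bracket [0.875, 0.9375]
m = 0.90625, g(m) = 0.1906 (+); new bracket [0.875, 0.90625]
m = 0.890625, g(m) = 0.0622 (+); new bracket [0.875, 0.890625]

[0.875, 0.890625]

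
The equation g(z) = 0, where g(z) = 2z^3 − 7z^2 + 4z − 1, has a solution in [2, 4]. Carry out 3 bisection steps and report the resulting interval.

[2.75, 3]

m = 3, g(m) = 2 (+); new bracket [2, 3]
m = 2.5, g(m) = -3.5 (−); new bracket [2.5, 3]
m = 2.75, g(m) = -1.34375 (−); new bracket [2.75, 3]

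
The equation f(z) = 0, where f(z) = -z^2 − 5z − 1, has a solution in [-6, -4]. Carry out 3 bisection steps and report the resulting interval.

[-5, -4.75]

midpoint -5: f = -1 < 0 → [-5, -4]
midpoint -4.5: f = 1.25 > 0 → [-5, -4.5]
midpoint -4.75: f = 0.1875 > 0 → [-5, -4.75]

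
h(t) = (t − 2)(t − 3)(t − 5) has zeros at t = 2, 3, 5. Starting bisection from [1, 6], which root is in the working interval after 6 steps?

t = 3.5 gives h = -1.125, negative; keep [3.5, 6]
t = 4.75 gives h = -1.203125, negative; keep [4.75, 6]
t = 5.375 gives h = 3.005859, positive; keep [4.75, 5.375]
t = 5.0625 gives h = 0.3948, positive; keep [4.75, 5.0625]
t = 4.90625 gives h = -0.5194, negative; keep [4.90625, 5.0625]
t = 4.984375 gives h = -0.0925, negative; keep [4.984375, 5.0625]

5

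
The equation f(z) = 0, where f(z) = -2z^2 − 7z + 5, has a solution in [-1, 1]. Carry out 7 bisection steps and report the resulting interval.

z = 0 gives f = 5, positive; keep [0, 1]
z = 0.5 gives f = 1, positive; keep [0.5, 1]
z = 0.75 gives f = -1.375, negative; keep [0.5, 0.75]
z = 0.625 gives f = -0.1562, negative; keep [0.5, 0.625]
z = 0.5625 gives f = 0.4297, positive; keep [0.5625, 0.625]
z = 0.59375 gives f = 0.1387, positive; keep [0.59375, 0.625]
z = 0.609375 gives f = -0.0083, negative; keep [0.59375, 0.609375]

[0.59375, 0.609375]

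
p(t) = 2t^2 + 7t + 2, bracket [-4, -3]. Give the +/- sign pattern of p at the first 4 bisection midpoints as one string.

++-+

p(-3.5) = 2 > 0, so the root lies in [-3.5, -3]
p(-3.25) = 0.375 > 0, so the root lies in [-3.25, -3]
p(-3.125) = -0.34375 < 0, so the root lies in [-3.25, -3.125]
p(-3.1875) = 0.0078 > 0, so the root lies in [-3.1875, -3.125]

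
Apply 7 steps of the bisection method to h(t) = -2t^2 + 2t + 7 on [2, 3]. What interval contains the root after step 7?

[2.4296875, 2.4375]

h(2.5) = -0.5 < 0, so the root lies in [2, 2.5]
h(2.25) = 1.375 > 0, so the root lies in [2.25, 2.5]
h(2.375) = 0.46875 > 0, so the root lies in [2.375, 2.5]
h(2.4375) = -0.0078 < 0, so the root lies in [2.375, 2.4375]
h(2.40625) = 0.2324 > 0, so the root lies in [2.40625, 2.4375]
h(2.421875) = 0.1128 > 0, so the root lies in [2.421875, 2.4375]
h(2.4296875) = 0.0526 > 0, so the root lies in [2.4296875, 2.4375]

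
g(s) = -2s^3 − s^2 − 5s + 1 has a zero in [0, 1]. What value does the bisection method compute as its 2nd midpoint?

midpoint 0.5: g = -2 < 0 → [0, 0.5]
midpoint 0.25: g = -0.34375 < 0 → [0, 0.25]

0.25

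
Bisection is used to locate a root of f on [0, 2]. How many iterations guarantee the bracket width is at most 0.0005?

Width after n steps is 2/2^n. Need 2^n ≥ 2/0.0005 = 4000.
2^11 = 2048 < 4000 ≤ 2^12 = 4096, so n = 12.

12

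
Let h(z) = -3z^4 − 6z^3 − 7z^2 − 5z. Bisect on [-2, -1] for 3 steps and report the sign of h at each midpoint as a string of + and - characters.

midpoint -1.5: h = -3.1875 < 0 → [-1.5, -1]
midpoint -1.25: h = -0.292969 < 0 → [-1.25, -1]
midpoint -1.125: h = 0.503174 > 0 → [-1.25, -1.125]

--+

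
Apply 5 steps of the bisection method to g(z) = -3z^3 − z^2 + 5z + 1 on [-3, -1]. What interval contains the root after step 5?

g(-2) = 11 > 0, so the root lies in [-2, -1]
g(-1.5) = 1.375 > 0, so the root lies in [-1.5, -1]
g(-1.25) = -0.953125 < 0, so the root lies in [-1.5, -1.25]
g(-1.375) = 0.0332 > 0, so the root lies in [-1.375, -1.25]
g(-1.3125) = -0.5022 < 0, so the root lies in [-1.375, -1.3125]

[-1.375, -1.3125]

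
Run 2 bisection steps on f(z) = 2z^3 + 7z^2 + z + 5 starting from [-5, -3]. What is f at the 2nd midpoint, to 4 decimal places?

midpoint -4: f = -15 < 0 → [-4, -3]
midpoint -3.5: f = 1.5 > 0 → [-4, -3.5]

1.5000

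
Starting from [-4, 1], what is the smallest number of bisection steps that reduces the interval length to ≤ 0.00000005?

27

Width after n steps is 5/2^n. Need 2^n ≥ 5/0.00000005 = 100000000.
2^26 = 67108864 < 100000000 ≤ 2^27 = 134217728, so n = 27.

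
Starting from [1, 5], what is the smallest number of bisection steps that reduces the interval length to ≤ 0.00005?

17

Width after n steps is 4/2^n. Need 2^n ≥ 4/0.00005 = 80000.
2^16 = 65536 < 80000 ≤ 2^17 = 131072, so n = 17.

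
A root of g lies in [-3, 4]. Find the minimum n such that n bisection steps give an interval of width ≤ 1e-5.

20

Width after n steps is 7/2^n. Need 2^n ≥ 7/1e-5 = 700000.
2^19 = 524288 < 700000 ≤ 2^20 = 1048576, so n = 20.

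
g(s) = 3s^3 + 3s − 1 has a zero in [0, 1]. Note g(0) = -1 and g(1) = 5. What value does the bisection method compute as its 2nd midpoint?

midpoint 0.5: g = 0.875 > 0 → [0, 0.5]
midpoint 0.25: g = -0.203125 < 0 → [0.25, 0.5]

0.25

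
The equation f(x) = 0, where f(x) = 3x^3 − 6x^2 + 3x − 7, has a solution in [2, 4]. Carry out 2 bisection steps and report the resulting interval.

[2, 2.5]

f(3) = 29 > 0, so the root lies in [2, 3]
f(2.5) = 9.875 > 0, so the root lies in [2, 2.5]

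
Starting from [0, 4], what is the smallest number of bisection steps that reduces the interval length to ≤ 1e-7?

26

Width after n steps is 4/2^n. Need 2^n ≥ 4/1e-7 = 40000000.
2^25 = 33554432 < 40000000 ≤ 2^26 = 67108864, so n = 26.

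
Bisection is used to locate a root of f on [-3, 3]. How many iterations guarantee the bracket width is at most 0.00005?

17

Width after n steps is 6/2^n. Need 2^n ≥ 6/0.00005 = 120000.
2^16 = 65536 < 120000 ≤ 2^17 = 131072, so n = 17.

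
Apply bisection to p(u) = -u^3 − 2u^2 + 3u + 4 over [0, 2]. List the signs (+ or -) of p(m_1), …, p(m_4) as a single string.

u = 1 gives p = 4, positive; keep [1, 2]
u = 1.5 gives p = 0.625, positive; keep [1.5, 2]
u = 1.75 gives p = -2.234375, negative; keep [1.5, 1.75]
u = 1.625 gives p = -0.6973, negative; keep [1.5, 1.625]

++--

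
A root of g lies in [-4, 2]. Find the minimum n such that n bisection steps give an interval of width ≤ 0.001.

Width after n steps is 6/2^n. Need 2^n ≥ 6/0.001 = 6000.
2^12 = 4096 < 6000 ≤ 2^13 = 8192, so n = 13.

13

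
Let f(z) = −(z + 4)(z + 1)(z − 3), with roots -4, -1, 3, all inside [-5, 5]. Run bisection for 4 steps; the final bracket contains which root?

m = 0, f(m) = 12 (+); new bracket [0, 5]
m = 2.5, f(m) = 11.375 (+); new bracket [2.5, 5]
m = 3.75, f(m) = -27.609375 (−); new bracket [2.5, 3.75]
m = 3.125, f(m) = -3.6738 (−); new bracket [2.5, 3.125]

3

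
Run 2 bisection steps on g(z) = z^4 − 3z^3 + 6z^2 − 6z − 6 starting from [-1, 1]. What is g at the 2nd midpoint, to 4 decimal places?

z = 0 gives g = -6, negative; keep [-1, 0]
z = -0.5 gives g = -1.0625, negative; keep [-1, -0.5]

-1.0625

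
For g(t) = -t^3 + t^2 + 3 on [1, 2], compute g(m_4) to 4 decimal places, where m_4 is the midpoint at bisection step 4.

0.3308

t = 1.5 gives g = 1.875, positive; keep [1.5, 2]
t = 1.75 gives g = 0.703125, positive; keep [1.75, 2]
t = 1.875 gives g = -0.076172, negative; keep [1.75, 1.875]
t = 1.8125 gives g = 0.3308, positive; keep [1.8125, 1.875]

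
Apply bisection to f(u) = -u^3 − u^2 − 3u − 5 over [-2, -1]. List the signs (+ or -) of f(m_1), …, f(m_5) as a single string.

+--++

midpoint -1.5: f = 0.625 > 0 → [-1.5, -1]
midpoint -1.25: f = -0.859375 < 0 → [-1.5, -1.25]
midpoint -1.375: f = -0.166016 < 0 → [-1.5, -1.375]
midpoint -1.4375: f = 0.2166 > 0 → [-1.4375, -1.375]
midpoint -1.40625: f = 0.0221 > 0 → [-1.40625, -1.375]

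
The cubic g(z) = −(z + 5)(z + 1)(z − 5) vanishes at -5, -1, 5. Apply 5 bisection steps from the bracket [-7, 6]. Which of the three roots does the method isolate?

g(-0.5) = 12.375 > 0, so the root lies in [-0.5, 6]
g(2.75) = 65.390625 > 0, so the root lies in [2.75, 6]
g(4.375) = 31.494141 > 0, so the root lies in [4.375, 6]
g(5.1875) = -11.8191 < 0, so the root lies in [4.375, 5.1875]
g(4.78125) = 12.3698 > 0, so the root lies in [4.78125, 5.1875]

5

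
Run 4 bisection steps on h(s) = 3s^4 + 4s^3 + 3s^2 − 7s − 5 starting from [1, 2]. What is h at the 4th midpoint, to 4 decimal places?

midpoint 1.5: h = 19.9375 > 0 → [1, 1.5]
midpoint 1.25: h = 6.074219 > 0 → [1, 1.25]
midpoint 1.125: h = 1.422607 > 0 → [1, 1.125]
midpoint 1.0625: h = -0.4296 < 0 → [1.0625, 1.125]

-0.4296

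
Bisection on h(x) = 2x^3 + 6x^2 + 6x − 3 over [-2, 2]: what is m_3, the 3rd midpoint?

x = 0 gives h = -3, negative; keep [0, 2]
x = 1 gives h = 11, positive; keep [0, 1]
x = 0.5 gives h = 1.75, positive; keep [0, 0.5]

0.5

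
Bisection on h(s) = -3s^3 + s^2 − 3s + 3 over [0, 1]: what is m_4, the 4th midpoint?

0.8125

s = 0.5 gives h = 1.375, positive; keep [0.5, 1]
s = 0.75 gives h = 0.046875, positive; keep [0.75, 1]
s = 0.875 gives h = -0.869141, negative; keep [0.75, 0.875]
s = 0.8125 gives h = -0.3865, negative; keep [0.75, 0.8125]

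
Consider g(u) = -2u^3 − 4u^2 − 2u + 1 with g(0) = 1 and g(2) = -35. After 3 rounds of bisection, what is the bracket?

g(1) = -7 < 0, so the root lies in [0, 1]
g(0.5) = -1.25 < 0, so the root lies in [0, 0.5]
g(0.25) = 0.21875 > 0, so the root lies in [0.25, 0.5]

[0.25, 0.5]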